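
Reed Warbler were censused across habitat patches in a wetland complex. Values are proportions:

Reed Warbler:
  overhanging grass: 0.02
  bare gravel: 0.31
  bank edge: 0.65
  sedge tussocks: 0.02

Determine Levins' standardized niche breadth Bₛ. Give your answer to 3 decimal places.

0.308

Σpᵢ² = 0.02² + 0.31² + 0.65² + 0.02² = 0.0004 + 0.0961 + 0.4225 + 0.0004 = 0.5194
B = 1 / 0.5194 = 1.92530
Bₛ = (B − 1)/(n − 1) = (1.92530 − 1)/(4 − 1) = 0.92530/3 = 0.30843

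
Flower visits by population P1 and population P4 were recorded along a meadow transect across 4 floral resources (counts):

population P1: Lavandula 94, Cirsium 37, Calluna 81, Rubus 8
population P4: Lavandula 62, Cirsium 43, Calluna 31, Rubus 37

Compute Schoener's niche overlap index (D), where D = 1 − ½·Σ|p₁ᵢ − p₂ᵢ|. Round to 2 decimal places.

0.74

Proportions for population P1 (n=220): 94/220=0.4273, 37/220=0.1682, 81/220=0.3682, 8/220=0.0364
Proportions for population P4 (n=173): 62/173=0.3584, 43/173=0.2486, 31/173=0.1792, 37/173=0.2139
Σ|p₁ᵢ − p₂ᵢ| = 0.0689 + 0.0804 + 0.1890 + 0.1775 = 0.5158
D = 1 − ½ × 0.5158 = 1 − 0.25790 = 0.74210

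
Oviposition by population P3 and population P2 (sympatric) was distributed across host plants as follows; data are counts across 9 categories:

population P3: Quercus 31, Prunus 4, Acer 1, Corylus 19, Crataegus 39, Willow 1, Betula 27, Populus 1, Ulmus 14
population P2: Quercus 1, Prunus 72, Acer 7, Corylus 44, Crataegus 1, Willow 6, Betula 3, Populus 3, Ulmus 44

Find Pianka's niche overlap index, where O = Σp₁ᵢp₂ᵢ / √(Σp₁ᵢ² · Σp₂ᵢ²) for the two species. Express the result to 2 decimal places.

0.32

Proportions for population P3 (n=137): 31/137=0.2263, 4/137=0.0292, 1/137=0.0073, 19/137=0.1387, 39/137=0.2847, 1/137=0.0073, 27/137=0.1971, 1/137=0.0073, 14/137=0.1022
Proportions for population P2 (n=181): 1/181=0.0055, 72/181=0.3978, 7/181=0.0387, 44/181=0.2431, 1/181=0.0055, 6/181=0.0331, 3/181=0.0166, 3/181=0.0166, 44/181=0.2431
Σ p₁ᵢp₂ᵢ = 0.001245 + 0.011616 + 0.000283 + 0.033718 + 0.001566 + 0.000242 + 0.003272 + 0.000121 + 0.024845 = 0.076908
Σp_1ᵢ² = 0.2263² + 0.0292² + 0.0073² + 0.1387² + 0.2847² + 0.0073² + 0.1971² + 0.0073² + 0.1022² = 0.051212 + 0.000853 + 0.000053 + 0.019238 + 0.081054 + 0.000053 + 0.038848 + 0.000053 + 0.010445 = 0.201809
Σp_2ᵢ² = 0.0055² + 0.3978² + 0.0387² + 0.2431² + 0.0055² + 0.0331² + 0.0166² + 0.0166² + 0.2431² = 0.000030 + 0.158245 + 0.001498 + 0.059098 + 0.000030 + 0.001096 + 0.000276 + 0.000276 + 0.059098 = 0.279647
O = 0.076908 / √(0.201809 × 0.279647) = 0.076908 / 0.2375611 = 0.3237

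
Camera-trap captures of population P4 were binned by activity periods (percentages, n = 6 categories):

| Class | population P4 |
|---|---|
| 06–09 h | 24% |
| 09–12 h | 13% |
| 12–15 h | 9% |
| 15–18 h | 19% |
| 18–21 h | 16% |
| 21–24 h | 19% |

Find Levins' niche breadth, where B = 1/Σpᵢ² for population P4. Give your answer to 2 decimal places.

5.54

Convert percentages to proportions (divide by 100).
Σpᵢ² = 0.24² + 0.13² + 0.09² + 0.19² + 0.16² + 0.19² = 0.0576 + 0.0169 + 0.0081 + 0.0361 + 0.0256 + 0.0361 = 0.1804
B = 1 / 0.1804 = 5.5432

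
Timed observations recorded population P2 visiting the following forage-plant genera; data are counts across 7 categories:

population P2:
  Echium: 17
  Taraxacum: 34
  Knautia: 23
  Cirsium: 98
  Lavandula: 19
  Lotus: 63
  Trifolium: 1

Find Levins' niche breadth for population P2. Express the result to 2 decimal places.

Proportions for population P2 (n=255): 17/255=0.0667, 34/255=0.1333, 23/255=0.0902, 98/255=0.3843, 19/255=0.0745, 63/255=0.2471, 1/255=0.0039
Σpᵢ² = 0.0667² + 0.1333² + 0.0902² + 0.3843² + 0.0745² + 0.2471² + 0.0039² = 0.004449 + 0.017769 + 0.008136 + 0.147686 + 0.005550 + 0.061058 + 0.000015 = 0.244663
B = 1 / 0.244663 = 4.0873

4.09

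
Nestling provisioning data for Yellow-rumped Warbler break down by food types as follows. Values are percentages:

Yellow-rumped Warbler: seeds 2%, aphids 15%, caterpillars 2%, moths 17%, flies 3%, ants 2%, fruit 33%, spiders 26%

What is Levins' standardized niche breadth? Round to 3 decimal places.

Convert percentages to proportions (divide by 100).
Σpᵢ² = 0.02² + 0.15² + 0.02² + 0.17² + 0.03² + 0.02² + 0.33² + 0.26² = 0.0004 + 0.0225 + 0.0004 + 0.0289 + 0.0009 + 0.0004 + 0.1089 + 0.0676 = 0.2300
B = 1 / 0.2300 = 4.34783
Bₛ = (B − 1)/(n − 1) = (4.34783 − 1)/(8 − 1) = 3.34783/7 = 0.47826

0.478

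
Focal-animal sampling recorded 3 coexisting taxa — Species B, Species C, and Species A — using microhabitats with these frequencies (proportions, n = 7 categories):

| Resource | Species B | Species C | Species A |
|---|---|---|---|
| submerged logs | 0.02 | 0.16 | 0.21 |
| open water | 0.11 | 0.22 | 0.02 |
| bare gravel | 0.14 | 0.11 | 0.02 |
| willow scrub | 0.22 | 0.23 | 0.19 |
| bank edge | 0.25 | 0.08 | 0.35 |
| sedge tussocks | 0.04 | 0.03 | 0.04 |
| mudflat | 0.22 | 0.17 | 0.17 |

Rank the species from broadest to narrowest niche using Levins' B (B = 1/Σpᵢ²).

Species C > Species B > Species A

Σp_Bᵢ² = 0.02² + 0.11² + 0.14² + 0.22² + 0.25² + 0.04² + 0.22² = 0.0004 + 0.0121 + 0.0196 + 0.0484 + 0.0625 + 0.0016 + 0.0484 = 0.1930
B_B = 1 / 0.1930 = 5.1813
Σp_Cᵢ² = 0.16² + 0.22² + 0.11² + 0.23² + 0.08² + 0.03² + 0.17² = 0.0256 + 0.0484 + 0.0121 + 0.0529 + 0.0064 + 0.0009 + 0.0289 = 0.1752
B_C = 1 / 0.1752 = 5.7078
Σp_Aᵢ² = 0.21² + 0.02² + 0.02² + 0.19² + 0.35² + 0.04² + 0.17² = 0.0441 + 0.0004 + 0.0004 + 0.0361 + 0.1225 + 0.0016 + 0.0289 = 0.2340
B_A = 1 / 0.2340 = 4.2735
Ranking by B (broadest → narrowest): Species C (5.71) > Species B (5.18) > Species A (4.27)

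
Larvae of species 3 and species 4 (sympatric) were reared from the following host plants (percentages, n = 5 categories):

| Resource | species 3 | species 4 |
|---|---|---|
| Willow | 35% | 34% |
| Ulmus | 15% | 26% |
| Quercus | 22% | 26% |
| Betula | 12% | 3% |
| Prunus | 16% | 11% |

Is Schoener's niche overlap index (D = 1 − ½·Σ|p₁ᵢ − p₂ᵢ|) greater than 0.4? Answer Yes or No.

Convert percentages to proportions (divide by 100).
Σ|p₁ᵢ − p₂ᵢ| = 0.01 + 0.11 + 0.04 + 0.09 + 0.05 = 0.30
D = 1 − ½ × 0.30 = 1 − 0.150 = 0.8500
D = 0.8500 > 0.4 → Yes.

Yes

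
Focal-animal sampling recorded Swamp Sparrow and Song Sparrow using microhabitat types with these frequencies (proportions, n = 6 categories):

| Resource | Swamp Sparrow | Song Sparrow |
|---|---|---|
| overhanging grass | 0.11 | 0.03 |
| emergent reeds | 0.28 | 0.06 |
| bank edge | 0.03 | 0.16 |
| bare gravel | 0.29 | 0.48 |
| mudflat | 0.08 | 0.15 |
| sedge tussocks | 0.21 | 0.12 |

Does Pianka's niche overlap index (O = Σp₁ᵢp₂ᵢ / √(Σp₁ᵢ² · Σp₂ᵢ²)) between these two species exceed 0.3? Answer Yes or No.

Σ p₁ᵢp₂ᵢ = 0.0033 + 0.0168 + 0.0048 + 0.1392 + 0.0120 + 0.0252 = 0.2013
Σp_1ᵢ² = 0.11² + 0.28² + 0.03² + 0.29² + 0.08² + 0.21² = 0.0121 + 0.0784 + 0.0009 + 0.0841 + 0.0064 + 0.0441 = 0.2260
Σp_2ᵢ² = 0.03² + 0.06² + 0.16² + 0.48² + 0.15² + 0.12² = 0.0009 + 0.0036 + 0.0256 + 0.2304 + 0.0225 + 0.0144 = 0.2974
O = 0.2013 / √(0.2260 × 0.2974) = 0.2013 / 0.25925 = 0.7765
O = 0.7765 > 0.3 → Yes.

Yes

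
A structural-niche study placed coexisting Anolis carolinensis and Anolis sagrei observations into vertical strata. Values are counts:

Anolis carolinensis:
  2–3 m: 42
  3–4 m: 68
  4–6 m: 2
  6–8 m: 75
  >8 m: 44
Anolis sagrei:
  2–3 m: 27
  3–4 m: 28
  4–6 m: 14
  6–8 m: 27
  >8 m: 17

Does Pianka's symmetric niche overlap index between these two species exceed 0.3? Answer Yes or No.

Yes

Proportions for Anolis carolinensis (n=231): 42/231=0.1818, 68/231=0.2944, 2/231=0.0087, 75/231=0.3247, 44/231=0.1905
Proportions for Anolis sagrei (n=113): 27/113=0.2389, 28/113=0.2478, 14/113=0.1239, 27/113=0.2389, 17/113=0.1504
Σ p₁ᵢp₂ᵢ = 0.043432 + 0.072952 + 0.001078 + 0.077571 + 0.028651 = 0.223684
Σp_1ᵢ² = 0.1818² + 0.2944² + 0.0087² + 0.3247² + 0.1905² = 0.033051 + 0.086671 + 0.000076 + 0.105430 + 0.036290 = 0.261518
Σp_2ᵢ² = 0.2389² + 0.2478² + 0.1239² + 0.2389² + 0.1504² = 0.057073 + 0.061405 + 0.015351 + 0.057073 + 0.022620 = 0.213522
O = 0.223684 / √(0.261518 × 0.213522) = 0.223684 / 0.2363046 = 0.9466
O = 0.9466 > 0.3 → Yes.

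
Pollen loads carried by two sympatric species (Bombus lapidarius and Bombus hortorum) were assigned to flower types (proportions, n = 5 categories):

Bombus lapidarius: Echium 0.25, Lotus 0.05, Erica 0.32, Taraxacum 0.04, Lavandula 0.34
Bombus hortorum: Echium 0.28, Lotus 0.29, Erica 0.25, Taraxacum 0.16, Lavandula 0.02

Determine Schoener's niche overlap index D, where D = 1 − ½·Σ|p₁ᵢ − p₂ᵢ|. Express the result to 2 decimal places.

Σ|p₁ᵢ − p₂ᵢ| = 0.03 + 0.24 + 0.07 + 0.12 + 0.32 = 0.78
D = 1 − ½ × 0.78 = 1 − 0.390 = 0.6100

0.61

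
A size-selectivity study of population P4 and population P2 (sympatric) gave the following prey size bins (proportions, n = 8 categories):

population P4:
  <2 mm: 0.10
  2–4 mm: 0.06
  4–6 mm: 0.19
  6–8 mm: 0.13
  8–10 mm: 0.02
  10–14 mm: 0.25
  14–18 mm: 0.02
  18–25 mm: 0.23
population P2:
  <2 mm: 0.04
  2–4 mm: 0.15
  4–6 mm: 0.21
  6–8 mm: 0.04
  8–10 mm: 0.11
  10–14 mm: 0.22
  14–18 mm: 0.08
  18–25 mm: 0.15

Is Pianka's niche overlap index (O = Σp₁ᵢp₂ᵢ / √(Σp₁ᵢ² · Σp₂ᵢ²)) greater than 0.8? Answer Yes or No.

Σ p₁ᵢp₂ᵢ = 0.0040 + 0.0090 + 0.0399 + 0.0052 + 0.0022 + 0.0550 + 0.0016 + 0.0345 = 0.1514
Σp_1ᵢ² = 0.10² + 0.06² + 0.19² + 0.13² + 0.02² + 0.25² + 0.02² + 0.23² = 0.0100 + 0.0036 + 0.0361 + 0.0169 + 0.0004 + 0.0625 + 0.0004 + 0.0529 = 0.1828
Σp_2ᵢ² = 0.04² + 0.15² + 0.21² + 0.04² + 0.11² + 0.22² + 0.08² + 0.15² = 0.0016 + 0.0225 + 0.0441 + 0.0016 + 0.0121 + 0.0484 + 0.0064 + 0.0225 = 0.1592
O = 0.1514 / √(0.1828 × 0.1592) = 0.1514 / 0.17059 = 0.8875
O = 0.8875 > 0.8 → Yes.

Yes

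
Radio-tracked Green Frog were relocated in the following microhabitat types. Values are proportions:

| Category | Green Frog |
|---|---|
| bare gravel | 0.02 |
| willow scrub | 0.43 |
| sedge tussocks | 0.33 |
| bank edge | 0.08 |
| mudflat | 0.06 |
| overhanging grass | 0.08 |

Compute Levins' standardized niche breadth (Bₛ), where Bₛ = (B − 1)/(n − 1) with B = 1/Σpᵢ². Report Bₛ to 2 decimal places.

0.44

Σpᵢ² = 0.02² + 0.43² + 0.33² + 0.08² + 0.06² + 0.08² = 0.0004 + 0.1849 + 0.1089 + 0.0064 + 0.0036 + 0.0064 = 0.3106
B = 1 / 0.3106 = 3.2196
Bₛ = (B − 1)/(n − 1) = (3.2196 − 1)/(6 − 1) = 2.2196/5 = 0.4439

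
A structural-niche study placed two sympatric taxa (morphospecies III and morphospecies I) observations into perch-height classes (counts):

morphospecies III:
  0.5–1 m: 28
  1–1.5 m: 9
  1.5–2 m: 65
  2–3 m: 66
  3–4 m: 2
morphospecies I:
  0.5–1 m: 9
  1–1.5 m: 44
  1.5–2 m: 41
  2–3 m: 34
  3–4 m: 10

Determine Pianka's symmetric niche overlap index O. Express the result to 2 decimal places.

0.82

Proportions for morphospecies III (n=170): 28/170=0.1647, 9/170=0.0529, 65/170=0.3824, 66/170=0.3882, 2/170=0.0118
Proportions for morphospecies I (n=138): 9/138=0.0652, 44/138=0.3188, 41/138=0.2971, 34/138=0.2464, 10/138=0.0725
Σ p₁ᵢp₂ᵢ = 0.010738 + 0.016865 + 0.113611 + 0.095652 + 0.000856 = 0.237722
Σp_1ᵢ² = 0.1647² + 0.0529² + 0.3824² + 0.3882² + 0.0118² = 0.027126 + 0.002798 + 0.146230 + 0.150699 + 0.000139 = 0.326992
Σp_2ᵢ² = 0.0652² + 0.3188² + 0.2971² + 0.2464² + 0.0725² = 0.004251 + 0.101633 + 0.088268 + 0.060713 + 0.005256 = 0.260121
O = 0.237722 / √(0.326992 × 0.260121) = 0.237722 / 0.2916462 = 0.8151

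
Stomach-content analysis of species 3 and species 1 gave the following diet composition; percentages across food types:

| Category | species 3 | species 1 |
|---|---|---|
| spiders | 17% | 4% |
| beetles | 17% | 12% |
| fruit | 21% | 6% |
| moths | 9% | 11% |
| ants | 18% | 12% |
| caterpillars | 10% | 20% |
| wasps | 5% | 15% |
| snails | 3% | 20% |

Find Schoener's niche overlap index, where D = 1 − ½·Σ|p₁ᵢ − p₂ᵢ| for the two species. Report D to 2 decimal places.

Convert percentages to proportions (divide by 100).
Σ|p₁ᵢ − p₂ᵢ| = 0.13 + 0.05 + 0.15 + 0.02 + 0.06 + 0.10 + 0.10 + 0.17 = 0.78
D = 1 − ½ × 0.78 = 1 − 0.390 = 0.6100

0.61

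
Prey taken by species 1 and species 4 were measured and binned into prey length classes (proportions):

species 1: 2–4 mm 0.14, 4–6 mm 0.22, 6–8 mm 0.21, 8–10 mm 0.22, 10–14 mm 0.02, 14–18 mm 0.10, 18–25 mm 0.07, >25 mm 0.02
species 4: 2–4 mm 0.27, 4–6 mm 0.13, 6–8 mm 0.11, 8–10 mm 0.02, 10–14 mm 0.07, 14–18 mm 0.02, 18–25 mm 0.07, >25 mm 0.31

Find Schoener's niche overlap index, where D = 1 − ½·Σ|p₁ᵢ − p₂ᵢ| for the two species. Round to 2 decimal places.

0.53

Σ|p₁ᵢ − p₂ᵢ| = 0.13 + 0.09 + 0.10 + 0.20 + 0.05 + 0.08 + 0.00 + 0.29 = 0.94
D = 1 − ½ × 0.94 = 1 − 0.470 = 0.5300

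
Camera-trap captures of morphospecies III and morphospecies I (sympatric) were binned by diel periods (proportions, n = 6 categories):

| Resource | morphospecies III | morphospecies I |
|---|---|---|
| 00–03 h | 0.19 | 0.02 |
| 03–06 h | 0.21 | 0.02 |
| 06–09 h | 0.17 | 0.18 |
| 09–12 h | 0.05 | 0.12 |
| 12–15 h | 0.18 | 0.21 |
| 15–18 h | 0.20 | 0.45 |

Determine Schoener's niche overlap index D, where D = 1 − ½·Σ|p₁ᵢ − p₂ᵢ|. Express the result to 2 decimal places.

Σ|p₁ᵢ − p₂ᵢ| = 0.17 + 0.19 + 0.01 + 0.07 + 0.03 + 0.25 = 0.72
D = 1 − ½ × 0.72 = 1 − 0.360 = 0.6400

0.64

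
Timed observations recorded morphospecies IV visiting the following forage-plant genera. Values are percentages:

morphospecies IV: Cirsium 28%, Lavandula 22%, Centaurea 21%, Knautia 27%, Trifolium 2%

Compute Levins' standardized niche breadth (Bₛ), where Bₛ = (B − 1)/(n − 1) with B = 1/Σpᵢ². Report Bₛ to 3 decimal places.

0.774

Convert percentages to proportions (divide by 100).
Σpᵢ² = 0.28² + 0.22² + 0.21² + 0.27² + 0.02² = 0.0784 + 0.0484 + 0.0441 + 0.0729 + 0.0004 = 0.2442
B = 1 / 0.2442 = 4.09500
Bₛ = (B − 1)/(n − 1) = (4.09500 − 1)/(5 − 1) = 3.09500/4 = 0.77375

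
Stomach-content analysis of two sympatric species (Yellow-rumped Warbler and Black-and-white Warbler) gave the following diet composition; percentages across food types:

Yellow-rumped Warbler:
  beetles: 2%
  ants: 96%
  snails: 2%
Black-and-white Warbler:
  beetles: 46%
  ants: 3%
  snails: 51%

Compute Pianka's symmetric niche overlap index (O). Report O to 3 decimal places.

Convert percentages to proportions (divide by 100).
Σ p₁ᵢp₂ᵢ = 0.0092 + 0.0288 + 0.0102 = 0.0482
Σp_1ᵢ² = 0.02² + 0.96² + 0.02² = 0.0004 + 0.9216 + 0.0004 = 0.9224
Σp_2ᵢ² = 0.46² + 0.03² + 0.51² = 0.2116 + 0.0009 + 0.2601 = 0.4726
O = 0.0482 / √(0.9224 × 0.4726) = 0.0482 / 0.660247 = 0.07300

0.073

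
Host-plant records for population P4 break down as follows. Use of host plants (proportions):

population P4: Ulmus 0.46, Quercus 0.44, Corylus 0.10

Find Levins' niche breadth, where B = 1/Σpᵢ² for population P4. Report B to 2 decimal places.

Σpᵢ² = 0.46² + 0.44² + 0.10² = 0.2116 + 0.1936 + 0.0100 = 0.4152
B = 1 / 0.4152 = 2.4085

2.41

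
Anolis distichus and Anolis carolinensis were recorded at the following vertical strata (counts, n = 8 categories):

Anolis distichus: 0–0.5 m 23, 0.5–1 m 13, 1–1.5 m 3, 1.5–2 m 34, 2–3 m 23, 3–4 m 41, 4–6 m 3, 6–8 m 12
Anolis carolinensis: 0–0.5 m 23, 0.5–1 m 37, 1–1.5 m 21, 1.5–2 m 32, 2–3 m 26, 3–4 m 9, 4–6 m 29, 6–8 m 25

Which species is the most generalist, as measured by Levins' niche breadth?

Anolis carolinensis

Proportions for Anolis distichus (n=152): 23/152=0.1513, 13/152=0.0855, 3/152=0.0197, 34/152=0.2237, 23/152=0.1513, 41/152=0.2697, 3/152=0.0197, 12/152=0.0789
Proportions for Anolis carolinensis (n=202): 23/202=0.1139, 37/202=0.1832, 21/202=0.1040, 32/202=0.1584, 26/202=0.1287, 9/202=0.0446, 29/202=0.1436, 25/202=0.1238
Σp_distᵢ² = 0.1513² + 0.0855² + 0.0197² + 0.2237² + 0.1513² + 0.2697² + 0.0197² + 0.0789² = 0.022892 + 0.007310 + 0.000388 + 0.050042 + 0.022892 + 0.072738 + 0.000388 + 0.006225 = 0.182875
B_dist = 1 / 0.182875 = 5.4682
Σp_caroᵢ² = 0.1139² + 0.1832² + 0.1040² + 0.1584² + 0.1287² + 0.0446² + 0.1436² + 0.1238² = 0.012973 + 0.033562 + 0.010816 + 0.025091 + 0.016564 + 0.001989 + 0.020621 + 0.015326 = 0.136942
B_caro = 1 / 0.136942 = 7.3024
Highest B → broadest niche (most generalist): Anolis carolinensis (B = 7.30).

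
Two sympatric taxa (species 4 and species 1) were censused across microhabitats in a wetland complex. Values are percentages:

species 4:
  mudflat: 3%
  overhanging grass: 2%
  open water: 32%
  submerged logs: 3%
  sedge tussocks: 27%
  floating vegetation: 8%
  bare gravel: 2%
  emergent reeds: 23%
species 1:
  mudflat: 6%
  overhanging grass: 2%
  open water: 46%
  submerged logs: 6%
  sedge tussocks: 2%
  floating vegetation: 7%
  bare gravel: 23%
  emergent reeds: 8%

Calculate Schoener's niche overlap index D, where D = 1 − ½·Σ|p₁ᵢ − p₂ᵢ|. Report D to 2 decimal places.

Convert percentages to proportions (divide by 100).
Σ|p₁ᵢ − p₂ᵢ| = 0.03 + 0.00 + 0.14 + 0.03 + 0.25 + 0.01 + 0.21 + 0.15 = 0.82
D = 1 − ½ × 0.82 = 1 − 0.410 = 0.5900

0.59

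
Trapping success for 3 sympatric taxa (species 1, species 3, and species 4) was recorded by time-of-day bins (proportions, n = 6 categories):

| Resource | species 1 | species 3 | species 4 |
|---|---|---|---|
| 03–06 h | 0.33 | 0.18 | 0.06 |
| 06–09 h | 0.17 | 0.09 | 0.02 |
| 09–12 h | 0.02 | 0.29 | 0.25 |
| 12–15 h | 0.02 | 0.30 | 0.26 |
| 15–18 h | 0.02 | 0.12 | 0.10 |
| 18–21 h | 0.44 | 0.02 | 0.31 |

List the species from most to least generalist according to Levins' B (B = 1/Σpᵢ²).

species 3 > species 4 > species 1

Σp_1ᵢ² = 0.33² + 0.17² + 0.02² + 0.02² + 0.02² + 0.44² = 0.1089 + 0.0289 + 0.0004 + 0.0004 + 0.0004 + 0.1936 = 0.3326
B_1 = 1 / 0.3326 = 3.0066
Σp_3ᵢ² = 0.18² + 0.09² + 0.29² + 0.30² + 0.12² + 0.02² = 0.0324 + 0.0081 + 0.0841 + 0.0900 + 0.0144 + 0.0004 = 0.2294
B_3 = 1 / 0.2294 = 4.3592
Σp_4ᵢ² = 0.06² + 0.02² + 0.25² + 0.26² + 0.10² + 0.31² = 0.0036 + 0.0004 + 0.0625 + 0.0676 + 0.0100 + 0.0961 = 0.2402
B_4 = 1 / 0.2402 = 4.1632
Ranking by B (broadest → narrowest): species 3 (4.36) > species 4 (4.16) > species 1 (3.01)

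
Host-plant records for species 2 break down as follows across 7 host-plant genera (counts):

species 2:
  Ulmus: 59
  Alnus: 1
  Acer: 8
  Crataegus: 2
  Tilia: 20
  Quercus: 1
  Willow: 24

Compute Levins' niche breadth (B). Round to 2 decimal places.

2.92

Proportions for species 2 (n=115): 59/115=0.5130, 1/115=0.0087, 8/115=0.0696, 2/115=0.0174, 20/115=0.1739, 1/115=0.0087, 24/115=0.2087
Σpᵢ² = 0.5130² + 0.0087² + 0.0696² + 0.0174² + 0.1739² + 0.0087² + 0.2087² = 0.263169 + 0.000076 + 0.004844 + 0.000303 + 0.030241 + 0.000076 + 0.043556 = 0.342265
B = 1 / 0.342265 = 2.9217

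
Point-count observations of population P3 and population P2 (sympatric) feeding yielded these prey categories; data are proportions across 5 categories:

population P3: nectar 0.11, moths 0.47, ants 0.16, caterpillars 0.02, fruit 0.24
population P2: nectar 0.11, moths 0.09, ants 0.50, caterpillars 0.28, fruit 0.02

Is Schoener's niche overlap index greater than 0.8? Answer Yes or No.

Σ|p₁ᵢ − p₂ᵢ| = 0.00 + 0.38 + 0.34 + 0.26 + 0.22 = 1.20
D = 1 − ½ × 1.20 = 1 − 0.600 = 0.4000
D = 0.4000 < 0.8 → No.

No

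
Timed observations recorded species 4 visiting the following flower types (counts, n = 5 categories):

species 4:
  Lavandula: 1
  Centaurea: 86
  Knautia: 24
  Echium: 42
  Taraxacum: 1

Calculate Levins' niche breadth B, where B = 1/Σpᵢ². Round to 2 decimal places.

Proportions for species 4 (n=154): 1/154=0.0065, 86/154=0.5584, 24/154=0.1558, 42/154=0.2727, 1/154=0.0065
Σpᵢ² = 0.0065² + 0.5584² + 0.1558² + 0.2727² + 0.0065² = 0.000042 + 0.311811 + 0.024274 + 0.074365 + 0.000042 = 0.410534
B = 1 / 0.410534 = 2.4359

2.44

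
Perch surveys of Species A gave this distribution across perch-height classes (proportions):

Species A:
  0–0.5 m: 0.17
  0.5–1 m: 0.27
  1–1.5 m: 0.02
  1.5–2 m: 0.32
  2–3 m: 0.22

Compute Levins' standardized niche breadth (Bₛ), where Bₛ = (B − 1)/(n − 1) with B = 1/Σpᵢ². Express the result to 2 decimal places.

Σpᵢ² = 0.17² + 0.27² + 0.02² + 0.32² + 0.22² = 0.0289 + 0.0729 + 0.0004 + 0.1024 + 0.0484 = 0.2530
B = 1 / 0.2530 = 3.9526
Bₛ = (B − 1)/(n − 1) = (3.9526 − 1)/(5 − 1) = 2.9526/4 = 0.7382

0.74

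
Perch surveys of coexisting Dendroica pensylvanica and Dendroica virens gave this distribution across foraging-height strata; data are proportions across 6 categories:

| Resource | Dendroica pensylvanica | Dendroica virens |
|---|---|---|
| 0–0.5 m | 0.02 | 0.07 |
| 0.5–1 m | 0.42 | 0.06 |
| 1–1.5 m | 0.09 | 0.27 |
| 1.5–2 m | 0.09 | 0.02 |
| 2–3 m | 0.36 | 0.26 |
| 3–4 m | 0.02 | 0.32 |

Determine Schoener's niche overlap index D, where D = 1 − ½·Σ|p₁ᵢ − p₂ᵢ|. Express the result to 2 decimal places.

0.47

Σ|p₁ᵢ − p₂ᵢ| = 0.05 + 0.36 + 0.18 + 0.07 + 0.10 + 0.30 = 1.06
D = 1 − ½ × 1.06 = 1 − 0.530 = 0.4700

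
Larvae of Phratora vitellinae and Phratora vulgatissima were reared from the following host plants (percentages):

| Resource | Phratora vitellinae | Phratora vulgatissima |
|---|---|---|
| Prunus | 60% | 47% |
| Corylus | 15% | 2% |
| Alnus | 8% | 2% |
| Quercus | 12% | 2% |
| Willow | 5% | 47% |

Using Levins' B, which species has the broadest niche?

Convert percentages to proportions (divide by 100).
Σp_viteᵢ² = 0.60² + 0.15² + 0.08² + 0.12² + 0.05² = 0.3600 + 0.0225 + 0.0064 + 0.0144 + 0.0025 = 0.4058
B_vite = 1 / 0.4058 = 2.4643
Σp_vulgᵢ² = 0.47² + 0.02² + 0.02² + 0.02² + 0.47² = 0.2209 + 0.0004 + 0.0004 + 0.0004 + 0.2209 = 0.4430
B_vulg = 1 / 0.4430 = 2.2573
Highest B → broadest niche (most generalist): Phratora vitellinae (B = 2.46).

Phratora vitellinae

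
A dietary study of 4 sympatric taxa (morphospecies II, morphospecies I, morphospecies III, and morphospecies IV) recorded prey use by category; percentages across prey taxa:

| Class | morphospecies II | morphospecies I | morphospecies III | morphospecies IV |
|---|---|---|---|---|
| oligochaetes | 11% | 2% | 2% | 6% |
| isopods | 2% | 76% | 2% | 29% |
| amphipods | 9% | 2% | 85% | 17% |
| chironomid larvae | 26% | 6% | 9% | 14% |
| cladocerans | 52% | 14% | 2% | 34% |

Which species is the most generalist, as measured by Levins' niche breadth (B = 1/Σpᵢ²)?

morphospecies IV

Convert percentages to proportions (divide by 100).
Σp_IIᵢ² = 0.11² + 0.02² + 0.09² + 0.26² + 0.52² = 0.0121 + 0.0004 + 0.0081 + 0.0676 + 0.2704 = 0.3586
B_II = 1 / 0.3586 = 2.7886
Σp_Iᵢ² = 0.02² + 0.76² + 0.02² + 0.06² + 0.14² = 0.0004 + 0.5776 + 0.0004 + 0.0036 + 0.0196 = 0.6016
B_I = 1 / 0.6016 = 1.6622
Σp_IIIᵢ² = 0.02² + 0.02² + 0.85² + 0.09² + 0.02² = 0.0004 + 0.0004 + 0.7225 + 0.0081 + 0.0004 = 0.7318
B_III = 1 / 0.7318 = 1.3665
Σp_IVᵢ² = 0.06² + 0.29² + 0.17² + 0.14² + 0.34² = 0.0036 + 0.0841 + 0.0289 + 0.0196 + 0.1156 = 0.2518
B_IV = 1 / 0.2518 = 3.9714
Highest B → broadest niche (most generalist): morphospecies IV (B = 3.97).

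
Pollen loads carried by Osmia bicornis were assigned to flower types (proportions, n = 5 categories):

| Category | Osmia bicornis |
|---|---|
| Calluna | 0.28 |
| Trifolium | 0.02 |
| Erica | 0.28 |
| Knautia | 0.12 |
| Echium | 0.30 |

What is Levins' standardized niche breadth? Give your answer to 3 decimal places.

Σpᵢ² = 0.28² + 0.02² + 0.28² + 0.12² + 0.30² = 0.0784 + 0.0004 + 0.0784 + 0.0144 + 0.0900 = 0.2616
B = 1 / 0.2616 = 3.82263
Bₛ = (B − 1)/(n − 1) = (3.82263 − 1)/(5 − 1) = 2.82263/4 = 0.70566

0.706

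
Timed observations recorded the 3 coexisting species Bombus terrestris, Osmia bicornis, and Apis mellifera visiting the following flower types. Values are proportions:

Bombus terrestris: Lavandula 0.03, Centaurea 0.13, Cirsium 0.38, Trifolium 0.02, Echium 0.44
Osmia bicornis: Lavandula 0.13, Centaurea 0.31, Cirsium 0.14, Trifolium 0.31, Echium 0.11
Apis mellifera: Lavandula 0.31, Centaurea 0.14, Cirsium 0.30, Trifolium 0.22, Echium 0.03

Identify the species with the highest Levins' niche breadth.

Σp_terrᵢ² = 0.03² + 0.13² + 0.38² + 0.02² + 0.44² = 0.0009 + 0.0169 + 0.1444 + 0.0004 + 0.1936 = 0.3562
B_terr = 1 / 0.3562 = 2.8074
Σp_bicoᵢ² = 0.13² + 0.31² + 0.14² + 0.31² + 0.11² = 0.0169 + 0.0961 + 0.0196 + 0.0961 + 0.0121 = 0.2408
B_bico = 1 / 0.2408 = 4.1528
Σp_mellᵢ² = 0.31² + 0.14² + 0.30² + 0.22² + 0.03² = 0.0961 + 0.0196 + 0.0900 + 0.0484 + 0.0009 = 0.2550
B_mell = 1 / 0.2550 = 3.9216
Highest B → broadest niche (most generalist): Osmia bicornis (B = 4.15).

Osmia bicornis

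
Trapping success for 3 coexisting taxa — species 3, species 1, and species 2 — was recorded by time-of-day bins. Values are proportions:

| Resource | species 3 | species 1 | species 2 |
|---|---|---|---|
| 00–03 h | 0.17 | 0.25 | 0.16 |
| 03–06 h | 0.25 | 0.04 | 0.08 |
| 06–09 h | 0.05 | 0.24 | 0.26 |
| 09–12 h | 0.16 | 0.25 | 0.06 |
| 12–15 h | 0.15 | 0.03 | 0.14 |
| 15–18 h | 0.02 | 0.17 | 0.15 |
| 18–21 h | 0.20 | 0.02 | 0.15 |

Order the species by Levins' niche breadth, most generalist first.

species 2 > species 3 > species 1

Σp_3ᵢ² = 0.17² + 0.25² + 0.05² + 0.16² + 0.15² + 0.02² + 0.20² = 0.0289 + 0.0625 + 0.0025 + 0.0256 + 0.0225 + 0.0004 + 0.0400 = 0.1824
B_3 = 1 / 0.1824 = 5.4825
Σp_1ᵢ² = 0.25² + 0.04² + 0.24² + 0.25² + 0.03² + 0.17² + 0.02² = 0.0625 + 0.0016 + 0.0576 + 0.0625 + 0.0009 + 0.0289 + 0.0004 = 0.2144
B_1 = 1 / 0.2144 = 4.6642
Σp_2ᵢ² = 0.16² + 0.08² + 0.26² + 0.06² + 0.14² + 0.15² + 0.15² = 0.0256 + 0.0064 + 0.0676 + 0.0036 + 0.0196 + 0.0225 + 0.0225 = 0.1678
B_2 = 1 / 0.1678 = 5.9595
Ranking by B (broadest → narrowest): species 2 (5.96) > species 3 (5.48) > species 1 (4.66)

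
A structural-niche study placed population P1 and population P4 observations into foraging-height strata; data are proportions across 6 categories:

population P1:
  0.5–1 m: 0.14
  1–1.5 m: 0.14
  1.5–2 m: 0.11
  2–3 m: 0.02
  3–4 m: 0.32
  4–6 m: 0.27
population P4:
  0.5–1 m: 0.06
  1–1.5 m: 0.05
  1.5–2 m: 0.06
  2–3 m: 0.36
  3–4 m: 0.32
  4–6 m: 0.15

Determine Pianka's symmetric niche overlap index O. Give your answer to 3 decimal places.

Σ p₁ᵢp₂ᵢ = 0.0084 + 0.0070 + 0.0066 + 0.0072 + 0.1024 + 0.0405 = 0.1721
Σp_1ᵢ² = 0.14² + 0.14² + 0.11² + 0.02² + 0.32² + 0.27² = 0.0196 + 0.0196 + 0.0121 + 0.0004 + 0.1024 + 0.0729 = 0.2270
Σp_2ᵢ² = 0.06² + 0.05² + 0.06² + 0.36² + 0.32² + 0.15² = 0.0036 + 0.0025 + 0.0036 + 0.1296 + 0.1024 + 0.0225 = 0.2642
O = 0.1721 / √(0.2270 × 0.2642) = 0.1721 / 0.244895 = 0.70275

0.703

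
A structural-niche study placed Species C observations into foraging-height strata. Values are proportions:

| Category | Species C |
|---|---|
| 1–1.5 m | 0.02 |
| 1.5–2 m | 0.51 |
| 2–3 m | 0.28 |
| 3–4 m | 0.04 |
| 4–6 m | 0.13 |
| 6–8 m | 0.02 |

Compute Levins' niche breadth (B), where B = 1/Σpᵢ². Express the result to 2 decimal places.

2.79

Σpᵢ² = 0.02² + 0.51² + 0.28² + 0.04² + 0.13² + 0.02² = 0.0004 + 0.2601 + 0.0784 + 0.0016 + 0.0169 + 0.0004 = 0.3578
B = 1 / 0.3578 = 2.7949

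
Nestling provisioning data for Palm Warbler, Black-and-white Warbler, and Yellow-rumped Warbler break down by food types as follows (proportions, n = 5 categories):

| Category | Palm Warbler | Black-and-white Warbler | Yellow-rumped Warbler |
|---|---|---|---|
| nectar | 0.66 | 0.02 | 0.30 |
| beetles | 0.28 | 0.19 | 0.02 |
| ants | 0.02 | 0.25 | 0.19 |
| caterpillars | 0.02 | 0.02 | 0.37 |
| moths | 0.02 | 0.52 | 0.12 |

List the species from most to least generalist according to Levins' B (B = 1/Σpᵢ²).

Σp_Palmᵢ² = 0.66² + 0.28² + 0.02² + 0.02² + 0.02² = 0.4356 + 0.0784 + 0.0004 + 0.0004 + 0.0004 = 0.5152
B_Palm = 1 / 0.5152 = 1.9410
Σp_Blacᵢ² = 0.02² + 0.19² + 0.25² + 0.02² + 0.52² = 0.0004 + 0.0361 + 0.0625 + 0.0004 + 0.2704 = 0.3698
B_Blac = 1 / 0.3698 = 2.7042
Σp_Yellᵢ² = 0.30² + 0.02² + 0.19² + 0.37² + 0.12² = 0.0900 + 0.0004 + 0.0361 + 0.1369 + 0.0144 = 0.2778
B_Yell = 1 / 0.2778 = 3.5997
Ranking by B (broadest → narrowest): Yellow-rumped Warbler (3.60) > Black-and-white Warbler (2.70) > Palm Warbler (1.94)

Yellow-rumped Warbler > Black-and-white Warbler > Palm Warbler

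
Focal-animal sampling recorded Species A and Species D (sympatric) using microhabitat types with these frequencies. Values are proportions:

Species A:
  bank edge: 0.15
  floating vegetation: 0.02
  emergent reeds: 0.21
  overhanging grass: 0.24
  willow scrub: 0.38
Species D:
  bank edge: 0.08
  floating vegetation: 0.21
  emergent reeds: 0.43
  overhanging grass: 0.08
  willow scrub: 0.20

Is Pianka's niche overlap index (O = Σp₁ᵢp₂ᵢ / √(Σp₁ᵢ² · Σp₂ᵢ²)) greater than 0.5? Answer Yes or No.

Σ p₁ᵢp₂ᵢ = 0.0120 + 0.0042 + 0.0903 + 0.0192 + 0.0760 = 0.2017
Σp_1ᵢ² = 0.15² + 0.02² + 0.21² + 0.24² + 0.38² = 0.0225 + 0.0004 + 0.0441 + 0.0576 + 0.1444 = 0.2690
Σp_2ᵢ² = 0.08² + 0.21² + 0.43² + 0.08² + 0.20² = 0.0064 + 0.0441 + 0.1849 + 0.0064 + 0.0400 = 0.2818
O = 0.2017 / √(0.2690 × 0.2818) = 0.2017 / 0.27533 = 0.7326
O = 0.7326 > 0.5 → Yes.

Yes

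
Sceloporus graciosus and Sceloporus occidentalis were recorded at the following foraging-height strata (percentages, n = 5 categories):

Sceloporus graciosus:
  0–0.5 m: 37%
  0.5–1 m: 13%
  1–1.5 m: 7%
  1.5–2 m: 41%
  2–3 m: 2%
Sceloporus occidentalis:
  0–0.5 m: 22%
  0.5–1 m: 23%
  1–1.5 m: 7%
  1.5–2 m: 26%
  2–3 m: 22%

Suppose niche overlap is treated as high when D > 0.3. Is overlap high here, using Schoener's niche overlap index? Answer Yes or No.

Convert percentages to proportions (divide by 100).
Σ|p₁ᵢ − p₂ᵢ| = 0.15 + 0.10 + 0.00 + 0.15 + 0.20 = 0.60
D = 1 − ½ × 0.60 = 1 − 0.300 = 0.7000
D = 0.7000 > 0.3 → Yes.

Yes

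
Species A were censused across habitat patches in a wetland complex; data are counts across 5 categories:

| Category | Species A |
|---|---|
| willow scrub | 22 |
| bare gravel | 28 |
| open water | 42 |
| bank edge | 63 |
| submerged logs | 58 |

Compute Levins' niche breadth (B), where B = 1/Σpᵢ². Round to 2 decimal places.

Proportions for Species A (n=213): 22/213=0.1033, 28/213=0.1315, 42/213=0.1972, 63/213=0.2958, 58/213=0.2723
Σpᵢ² = 0.1033² + 0.1315² + 0.1972² + 0.2958² + 0.2723² = 0.010671 + 0.017292 + 0.038888 + 0.087498 + 0.074147 = 0.228496
B = 1 / 0.228496 = 4.3764

4.38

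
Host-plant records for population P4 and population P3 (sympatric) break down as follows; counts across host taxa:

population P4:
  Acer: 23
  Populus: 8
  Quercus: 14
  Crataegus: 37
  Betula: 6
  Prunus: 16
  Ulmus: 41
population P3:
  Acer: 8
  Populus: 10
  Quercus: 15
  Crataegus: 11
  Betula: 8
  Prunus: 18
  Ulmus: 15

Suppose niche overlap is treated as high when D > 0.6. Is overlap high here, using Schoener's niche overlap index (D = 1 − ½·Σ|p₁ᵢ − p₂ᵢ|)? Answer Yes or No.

Proportions for population P4 (n=145): 23/145=0.1586, 8/145=0.0552, 14/145=0.0966, 37/145=0.2552, 6/145=0.0414, 16/145=0.1103, 41/145=0.2828
Proportions for population P3 (n=85): 8/85=0.0941, 10/85=0.1176, 15/85=0.1765, 11/85=0.1294, 8/85=0.0941, 18/85=0.2118, 15/85=0.1765
Σ|p₁ᵢ − p₂ᵢ| = 0.0645 + 0.0624 + 0.0799 + 0.1258 + 0.0527 + 0.1015 + 0.1063 = 0.5931
D = 1 − ½ × 0.5931 = 1 − 0.29655 = 0.70345
D = 0.70345 > 0.6 → Yes.

Yes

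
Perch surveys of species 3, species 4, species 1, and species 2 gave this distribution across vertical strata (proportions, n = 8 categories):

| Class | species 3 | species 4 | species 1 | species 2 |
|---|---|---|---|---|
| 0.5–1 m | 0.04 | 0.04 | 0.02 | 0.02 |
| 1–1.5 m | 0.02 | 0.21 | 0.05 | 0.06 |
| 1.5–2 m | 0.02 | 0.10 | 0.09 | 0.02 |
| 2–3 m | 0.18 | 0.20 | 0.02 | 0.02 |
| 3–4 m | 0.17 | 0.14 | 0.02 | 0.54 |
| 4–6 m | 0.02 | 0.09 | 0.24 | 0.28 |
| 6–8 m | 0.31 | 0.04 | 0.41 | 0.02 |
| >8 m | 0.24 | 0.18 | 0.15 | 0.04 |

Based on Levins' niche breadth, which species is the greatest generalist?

species 4

Σp_3ᵢ² = 0.04² + 0.02² + 0.02² + 0.18² + 0.17² + 0.02² + 0.31² + 0.24² = 0.0016 + 0.0004 + 0.0004 + 0.0324 + 0.0289 + 0.0004 + 0.0961 + 0.0576 = 0.2178
B_3 = 1 / 0.2178 = 4.5914
Σp_4ᵢ² = 0.04² + 0.21² + 0.10² + 0.20² + 0.14² + 0.09² + 0.04² + 0.18² = 0.0016 + 0.0441 + 0.0100 + 0.0400 + 0.0196 + 0.0081 + 0.0016 + 0.0324 = 0.1574
B_4 = 1 / 0.1574 = 6.3532
Σp_1ᵢ² = 0.02² + 0.05² + 0.09² + 0.02² + 0.02² + 0.24² + 0.41² + 0.15² = 0.0004 + 0.0025 + 0.0081 + 0.0004 + 0.0004 + 0.0576 + 0.1681 + 0.0225 = 0.2600
B_1 = 1 / 0.2600 = 3.8462
Σp_2ᵢ² = 0.02² + 0.06² + 0.02² + 0.02² + 0.54² + 0.28² + 0.02² + 0.04² = 0.0004 + 0.0036 + 0.0004 + 0.0004 + 0.2916 + 0.0784 + 0.0004 + 0.0016 = 0.3768
B_2 = 1 / 0.3768 = 2.6539
Highest B → broadest niche (most generalist): species 4 (B = 6.35).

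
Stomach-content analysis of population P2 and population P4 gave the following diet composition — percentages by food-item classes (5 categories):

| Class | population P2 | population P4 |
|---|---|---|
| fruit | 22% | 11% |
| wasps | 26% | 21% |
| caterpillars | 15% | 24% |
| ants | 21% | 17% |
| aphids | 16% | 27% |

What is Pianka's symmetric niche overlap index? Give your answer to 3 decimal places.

Convert percentages to proportions (divide by 100).
Σ p₁ᵢp₂ᵢ = 0.0242 + 0.0546 + 0.0360 + 0.0357 + 0.0432 = 0.1937
Σp_1ᵢ² = 0.22² + 0.26² + 0.15² + 0.21² + 0.16² = 0.0484 + 0.0676 + 0.0225 + 0.0441 + 0.0256 = 0.2082
Σp_2ᵢ² = 0.11² + 0.21² + 0.24² + 0.17² + 0.27² = 0.0121 + 0.0441 + 0.0576 + 0.0289 + 0.0729 = 0.2156
O = 0.1937 / √(0.2082 × 0.2156) = 0.1937 / 0.211868 = 0.91425

0.914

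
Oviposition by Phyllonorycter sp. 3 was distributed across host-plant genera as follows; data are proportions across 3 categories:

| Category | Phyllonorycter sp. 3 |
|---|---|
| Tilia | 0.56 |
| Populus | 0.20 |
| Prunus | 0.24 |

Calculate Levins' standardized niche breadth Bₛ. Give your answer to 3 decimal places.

Σpᵢ² = 0.56² + 0.20² + 0.24² = 0.3136 + 0.0400 + 0.0576 = 0.4112
B = 1 / 0.4112 = 2.43191
Bₛ = (B − 1)/(n − 1) = (2.43191 − 1)/(3 − 1) = 1.43191/2 = 0.71596

0.716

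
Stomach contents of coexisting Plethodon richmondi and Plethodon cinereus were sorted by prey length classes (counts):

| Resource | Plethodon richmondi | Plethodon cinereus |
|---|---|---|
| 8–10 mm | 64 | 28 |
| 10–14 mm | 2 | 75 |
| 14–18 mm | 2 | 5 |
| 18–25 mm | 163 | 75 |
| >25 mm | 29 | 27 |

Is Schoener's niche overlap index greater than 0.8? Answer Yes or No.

No

Proportions for Plethodon richmondi (n=260): 64/260=0.2462, 2/260=0.0077, 2/260=0.0077, 163/260=0.6269, 29/260=0.1115
Proportions for Plethodon cinereus (n=210): 28/210=0.1333, 75/210=0.3571, 5/210=0.0238, 75/210=0.3571, 27/210=0.1286
Σ|p₁ᵢ − p₂ᵢ| = 0.1129 + 0.3494 + 0.0161 + 0.2698 + 0.0171 = 0.7653
D = 1 − ½ × 0.7653 = 1 − 0.38265 = 0.61735
D = 0.61735 < 0.8 → No.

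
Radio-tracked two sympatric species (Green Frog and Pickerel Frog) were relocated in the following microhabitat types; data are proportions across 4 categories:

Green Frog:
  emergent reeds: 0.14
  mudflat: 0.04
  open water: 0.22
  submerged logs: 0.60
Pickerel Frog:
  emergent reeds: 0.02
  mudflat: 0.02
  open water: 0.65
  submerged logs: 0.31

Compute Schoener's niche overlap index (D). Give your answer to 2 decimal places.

0.57

Σ|p₁ᵢ − p₂ᵢ| = 0.12 + 0.02 + 0.43 + 0.29 = 0.86
D = 1 − ½ × 0.86 = 1 − 0.430 = 0.5700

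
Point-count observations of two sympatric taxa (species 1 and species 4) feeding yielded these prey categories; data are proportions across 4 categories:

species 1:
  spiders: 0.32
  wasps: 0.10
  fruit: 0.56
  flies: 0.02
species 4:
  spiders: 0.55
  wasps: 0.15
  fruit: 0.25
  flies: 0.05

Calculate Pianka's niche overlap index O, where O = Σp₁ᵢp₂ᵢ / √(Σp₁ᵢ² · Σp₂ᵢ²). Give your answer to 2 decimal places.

Σ p₁ᵢp₂ᵢ = 0.1760 + 0.0150 + 0.1400 + 0.0010 = 0.3320
Σp_1ᵢ² = 0.32² + 0.10² + 0.56² + 0.02² = 0.1024 + 0.0100 + 0.3136 + 0.0004 = 0.4264
Σp_2ᵢ² = 0.55² + 0.15² + 0.25² + 0.05² = 0.3025 + 0.0225 + 0.0625 + 0.0025 = 0.3900
O = 0.3320 / √(0.4264 × 0.3900) = 0.3320 / 0.40779 = 0.8141

0.81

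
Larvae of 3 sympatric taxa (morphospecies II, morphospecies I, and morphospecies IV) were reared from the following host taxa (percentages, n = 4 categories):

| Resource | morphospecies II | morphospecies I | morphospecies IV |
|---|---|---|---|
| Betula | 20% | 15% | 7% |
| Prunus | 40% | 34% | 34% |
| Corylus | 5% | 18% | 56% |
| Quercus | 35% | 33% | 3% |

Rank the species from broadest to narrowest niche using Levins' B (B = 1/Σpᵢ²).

morphospecies I > morphospecies II > morphospecies IV

Convert percentages to proportions (divide by 100).
Σp_IIᵢ² = 0.20² + 0.40² + 0.05² + 0.35² = 0.0400 + 0.1600 + 0.0025 + 0.1225 = 0.3250
B_II = 1 / 0.3250 = 3.0769
Σp_Iᵢ² = 0.15² + 0.34² + 0.18² + 0.33² = 0.0225 + 0.1156 + 0.0324 + 0.1089 = 0.2794
B_I = 1 / 0.2794 = 3.5791
Σp_IVᵢ² = 0.07² + 0.34² + 0.56² + 0.03² = 0.0049 + 0.1156 + 0.3136 + 0.0009 = 0.4350
B_IV = 1 / 0.4350 = 2.2989
Ranking by B (broadest → narrowest): morphospecies I (3.58) > morphospecies II (3.08) > morphospecies IV (2.30)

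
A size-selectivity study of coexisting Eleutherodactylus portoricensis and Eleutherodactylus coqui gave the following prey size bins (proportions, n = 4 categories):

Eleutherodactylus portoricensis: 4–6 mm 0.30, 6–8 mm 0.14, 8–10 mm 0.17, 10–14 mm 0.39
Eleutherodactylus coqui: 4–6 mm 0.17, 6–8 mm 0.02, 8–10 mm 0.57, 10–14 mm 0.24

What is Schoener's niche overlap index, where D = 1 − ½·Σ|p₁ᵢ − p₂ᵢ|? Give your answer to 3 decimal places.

Σ|p₁ᵢ − p₂ᵢ| = 0.13 + 0.12 + 0.40 + 0.15 = 0.80
D = 1 − ½ × 0.80 = 1 − 0.400 = 0.60000

0.600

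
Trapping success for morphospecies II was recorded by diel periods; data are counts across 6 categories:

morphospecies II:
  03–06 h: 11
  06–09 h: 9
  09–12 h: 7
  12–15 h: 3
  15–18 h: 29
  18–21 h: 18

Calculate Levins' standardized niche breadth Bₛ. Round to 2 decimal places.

Proportions for morphospecies II (n=77): 11/77=0.1429, 9/77=0.1169, 7/77=0.0909, 3/77=0.0390, 29/77=0.3766, 18/77=0.2338
Σpᵢ² = 0.1429² + 0.1169² + 0.0909² + 0.0390² + 0.3766² + 0.2338² = 0.020420 + 0.013666 + 0.008263 + 0.001521 + 0.141828 + 0.054662 = 0.240360
B = 1 / 0.240360 = 4.1604
Bₛ = (B − 1)/(n − 1) = (4.1604 − 1)/(6 − 1) = 3.1604/5 = 0.6321

0.63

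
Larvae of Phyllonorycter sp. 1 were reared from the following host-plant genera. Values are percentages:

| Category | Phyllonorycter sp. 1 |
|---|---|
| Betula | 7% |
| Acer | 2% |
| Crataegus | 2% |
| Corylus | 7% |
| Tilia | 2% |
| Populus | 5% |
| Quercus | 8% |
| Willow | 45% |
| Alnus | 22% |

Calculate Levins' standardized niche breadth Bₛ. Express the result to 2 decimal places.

0.34

Convert percentages to proportions (divide by 100).
Σpᵢ² = 0.07² + 0.02² + 0.02² + 0.07² + 0.02² + 0.05² + 0.08² + 0.45² + 0.22² = 0.0049 + 0.0004 + 0.0004 + 0.0049 + 0.0004 + 0.0025 + 0.0064 + 0.2025 + 0.0484 = 0.2708
B = 1 / 0.2708 = 3.6928
Bₛ = (B − 1)/(n − 1) = (3.6928 − 1)/(9 − 1) = 2.6928/8 = 0.3366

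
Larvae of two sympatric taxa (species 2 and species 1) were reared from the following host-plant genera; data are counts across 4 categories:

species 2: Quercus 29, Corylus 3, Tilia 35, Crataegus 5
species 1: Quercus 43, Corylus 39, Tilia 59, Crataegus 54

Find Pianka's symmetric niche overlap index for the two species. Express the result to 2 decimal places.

0.82

Proportions for species 2 (n=72): 29/72=0.4028, 3/72=0.0417, 35/72=0.4861, 5/72=0.0694
Proportions for species 1 (n=195): 43/195=0.2205, 39/195=0.2000, 59/195=0.3026, 54/195=0.2769
Σ p₁ᵢp₂ᵢ = 0.088817 + 0.008340 + 0.147094 + 0.019217 = 0.263468
Σp_1ᵢ² = 0.4028² + 0.0417² + 0.4861² + 0.0694² = 0.162248 + 0.001739 + 0.236293 + 0.004816 = 0.405096
Σp_2ᵢ² = 0.2205² + 0.2000² + 0.3026² + 0.2769² = 0.048620 + 0.040000 + 0.091567 + 0.076674 = 0.256861
O = 0.263468 / √(0.405096 × 0.256861) = 0.263468 / 0.3225730 = 0.8168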